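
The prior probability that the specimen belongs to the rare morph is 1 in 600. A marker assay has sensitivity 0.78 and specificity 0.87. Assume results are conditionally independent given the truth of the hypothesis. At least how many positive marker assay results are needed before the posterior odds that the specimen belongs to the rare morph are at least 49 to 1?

6

Prior odds = (1/600)/(599/600) = 1/599.
False-positive rate = 1 − 0.87 = 0.13; likelihood ratio of a positive = 0.78/0.13 = 6.
Target odds = 49.
Require 6ⁿ ≥ 49 ÷ (1/599) = 29351.
6⁵ = 7776 falls short of 29351 but 6⁶ = 46656 reaches it, so n = 6.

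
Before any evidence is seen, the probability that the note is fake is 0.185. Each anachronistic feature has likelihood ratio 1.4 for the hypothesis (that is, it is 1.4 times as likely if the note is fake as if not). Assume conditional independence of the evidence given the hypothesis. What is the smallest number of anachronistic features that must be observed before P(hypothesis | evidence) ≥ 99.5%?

21

Prior odds = 0.185/0.815 = 37/163.
Likelihood ratio per anachronistic feature = 1.4.
Target odds: 0.995 ÷ 0.005 = 199.
Require 1.4ⁿ ≥ 199 ÷ (37/163) = 32437/37.
1.4²⁰ ≈836.683 falls short of 32437/37 but 1.4²¹ ≈1171.36 reaches it, so n = 21.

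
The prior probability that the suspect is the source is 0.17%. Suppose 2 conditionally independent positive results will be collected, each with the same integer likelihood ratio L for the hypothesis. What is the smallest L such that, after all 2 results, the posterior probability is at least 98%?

Prior odds = 0.0017/0.9983 = 17/9983.
Target odds = 0.98/0.02 = 49.
Need L² ≥ 49 ÷ (17/9983) = 489167/17.
169² = 28561 < 489167/17 ≤ 28900 = 170², so L = 170.

170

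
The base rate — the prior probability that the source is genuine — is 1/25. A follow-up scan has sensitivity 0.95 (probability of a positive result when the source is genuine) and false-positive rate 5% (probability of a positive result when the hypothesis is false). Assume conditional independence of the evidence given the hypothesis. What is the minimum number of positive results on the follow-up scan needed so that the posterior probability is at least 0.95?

3

Prior odds = 0.04/0.96 = 1/24.
Likelihood ratio of a positive result = 0.95/0.05 = 19.
Target posterior odds = 0.95/0.05 = 19.
Require 19ⁿ ≥ 19 ÷ (1/24) = 456.
19² = 361 falls short of 456 but 19³ = 6859 reaches it, so n = 3.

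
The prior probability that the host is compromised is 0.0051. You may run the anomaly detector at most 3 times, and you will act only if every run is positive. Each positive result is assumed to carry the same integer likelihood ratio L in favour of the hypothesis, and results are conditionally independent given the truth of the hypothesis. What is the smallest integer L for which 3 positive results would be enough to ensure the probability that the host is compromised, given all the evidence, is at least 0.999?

58

Prior odds = 0.0051/0.9949 = 51/9949.
Target odds = 0.999/0.001 = 999.
Need L³ ≥ 999 ÷ (51/9949) = 3313017/17.
57³ = 185193 < 3313017/17 ≤ 195112 = 58³, so L = 58.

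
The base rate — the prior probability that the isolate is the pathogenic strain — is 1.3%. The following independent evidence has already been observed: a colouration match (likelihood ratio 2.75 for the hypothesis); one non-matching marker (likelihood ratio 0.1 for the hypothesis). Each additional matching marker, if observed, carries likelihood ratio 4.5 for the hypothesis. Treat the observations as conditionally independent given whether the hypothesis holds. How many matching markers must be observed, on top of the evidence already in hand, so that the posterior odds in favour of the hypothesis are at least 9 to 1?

6

Prior odds = 0.013/0.987 = 13/987.
Combined Bayes factor of the evidence already in hand = 2.75 × 0.1 = 0.275.
Odds after that evidence = (13/987) × 0.275 = 143/39480.
Target odds = 9.
Need 4.5ⁿ ≥ 9 ÷ (143/39480) = 355320/143.
4.5⁵ = 1845.28125 falls short of 355320/143 but 4.5⁶ = 8303.765625 reaches it, so n = 6.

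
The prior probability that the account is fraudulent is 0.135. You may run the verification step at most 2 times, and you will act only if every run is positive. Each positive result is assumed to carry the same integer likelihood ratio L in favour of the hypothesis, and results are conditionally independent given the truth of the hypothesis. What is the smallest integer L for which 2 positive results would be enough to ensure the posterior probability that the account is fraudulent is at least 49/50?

18

Prior odds = 0.135/0.865 = 27/173.
Target odds = 0.98/0.02 = 49.
Need L² ≥ 49 ÷ (27/173) = 8477/27.
17² = 289 < 8477/27 ≤ 324 = 18², so L = 18.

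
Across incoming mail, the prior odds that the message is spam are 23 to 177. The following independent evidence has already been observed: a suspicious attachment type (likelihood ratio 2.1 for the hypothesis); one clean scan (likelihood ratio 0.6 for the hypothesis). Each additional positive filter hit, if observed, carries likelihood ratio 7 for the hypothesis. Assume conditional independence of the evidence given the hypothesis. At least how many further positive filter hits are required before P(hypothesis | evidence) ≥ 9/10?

3

Prior odds = 23/177.
Combined Bayes factor of the evidence already in hand = 2.1 × 0.6 = 1.26.
Odds after that evidence = (23/177) × 1.26 = 483/2950.
Target odds = 0.9/0.1 = 9.
Need 7ⁿ ≥ 9 ÷ (483/2950) = 8850/161.
7² = 49 falls short of 8850/161 but 7³ = 343 reaches it, so n = 3.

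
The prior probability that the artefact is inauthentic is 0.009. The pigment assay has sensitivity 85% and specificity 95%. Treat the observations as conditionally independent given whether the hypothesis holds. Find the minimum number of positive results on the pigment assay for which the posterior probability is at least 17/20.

Prior odds: 0.009 ÷ 0.991 = 9/991.
False-positive rate = 1 − 0.95 = 0.05; likelihood ratio of a positive = 0.85/0.05 = 17.
Target odds: 0.85 ÷ 0.15 = 17/3.
Need (9/991) × 17ⁿ ≥ 17/3, i.e. 17ⁿ ≥ 16847/27.
17² = 289 falls short of 16847/27 but 17³ = 4913 reaches it, so n = 3.

3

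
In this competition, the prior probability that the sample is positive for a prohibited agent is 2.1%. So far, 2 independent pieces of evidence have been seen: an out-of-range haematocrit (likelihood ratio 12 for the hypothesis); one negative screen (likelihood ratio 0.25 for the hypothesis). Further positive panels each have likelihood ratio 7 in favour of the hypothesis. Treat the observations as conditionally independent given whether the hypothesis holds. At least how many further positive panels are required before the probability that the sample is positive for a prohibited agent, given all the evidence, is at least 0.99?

4

Prior odds = 0.021/0.979 = 21/979.
Combined Bayes factor of the evidence already in hand = 12 × 0.25 = 3.
Odds after that evidence = (21/979) × 3 = 63/979.
Target odds = 0.99/0.01 = 99.
Need 7ⁿ ≥ 99 ÷ (63/979) = 10769/7.
7³ = 343 falls short of 10769/7 but 7⁴ = 2401 reaches it, so n = 4.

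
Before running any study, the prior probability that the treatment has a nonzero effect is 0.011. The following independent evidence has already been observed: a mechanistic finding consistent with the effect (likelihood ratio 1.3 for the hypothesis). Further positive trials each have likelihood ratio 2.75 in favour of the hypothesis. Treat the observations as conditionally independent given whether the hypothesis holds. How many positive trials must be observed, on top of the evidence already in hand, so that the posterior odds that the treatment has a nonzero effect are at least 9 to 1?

7

Prior odds = 0.011/0.989 = 11/989.
Bayes factor of the evidence already in hand = 1.3.
Odds after that evidence = (11/989) × 1.3 = 143/9890.
Target odds = 9.
Need 2.75ⁿ ≥ 9 ÷ (143/9890) = 89010/143.
2.75⁶ = 1771561/4096 falls short of 89010/143 but 2.75⁷ = 19487171/16384 reaches it, so n = 7.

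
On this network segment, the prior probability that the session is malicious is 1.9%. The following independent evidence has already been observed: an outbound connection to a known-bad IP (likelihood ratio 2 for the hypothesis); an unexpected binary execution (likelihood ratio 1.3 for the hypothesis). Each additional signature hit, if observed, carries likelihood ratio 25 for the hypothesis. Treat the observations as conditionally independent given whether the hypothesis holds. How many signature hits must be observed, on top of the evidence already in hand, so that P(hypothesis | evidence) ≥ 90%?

2

Prior odds = 0.019/0.981 = 19/981.
Combined Bayes factor of the evidence already in hand = 2 × 1.3 = 2.6.
Odds after that evidence = (19/981) × 2.6 = 247/4905.
Target odds = 0.9/0.1 = 9.
Need 25ⁿ ≥ 9 ÷ (247/4905) = 44145/247.
25¹ = 25 falls short of 44145/247 but 25² = 625 reaches it, so n = 2.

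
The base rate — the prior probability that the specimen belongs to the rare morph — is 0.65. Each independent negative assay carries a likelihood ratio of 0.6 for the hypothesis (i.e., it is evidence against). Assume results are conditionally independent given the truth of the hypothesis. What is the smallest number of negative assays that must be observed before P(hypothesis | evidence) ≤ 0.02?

9

Prior odds = 0.65/0.35 = 13/7.
Likelihood ratio per negative assay = 0.6.
Target odds: 0.02 ÷ 0.98 = 1/49.
Need (13/7) × 0.6ⁿ ≤ 1/49, i.e. 0.6ⁿ ≤ 1/91.
0.6⁸ = 6561/390625 is still above 1/91 but 0.6⁹ = 19683/1953125 is at or below it, so n = 9.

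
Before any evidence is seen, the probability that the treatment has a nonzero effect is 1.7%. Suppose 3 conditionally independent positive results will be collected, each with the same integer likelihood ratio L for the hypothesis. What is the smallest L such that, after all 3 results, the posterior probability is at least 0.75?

Prior odds = 0.017/0.983 = 17/983.
Target odds = 0.75/0.25 = 3.
Need L³ ≥ 3 ÷ (17/983) = 2949/17.
5³ = 125 < 2949/17 ≤ 216 = 6³, so L = 6.

6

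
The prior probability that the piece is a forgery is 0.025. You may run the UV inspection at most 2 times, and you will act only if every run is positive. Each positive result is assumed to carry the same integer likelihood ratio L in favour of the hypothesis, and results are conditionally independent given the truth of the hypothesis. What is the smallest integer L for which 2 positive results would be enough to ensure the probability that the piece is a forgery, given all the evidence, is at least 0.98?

Prior odds = 0.025/0.975 = 1/39.
Target odds = 0.98/0.02 = 49.
Need L² ≥ 49 ÷ (1/39) = 1911.
43² = 1849 < 1911 ≤ 1936 = 44², so L = 44.

44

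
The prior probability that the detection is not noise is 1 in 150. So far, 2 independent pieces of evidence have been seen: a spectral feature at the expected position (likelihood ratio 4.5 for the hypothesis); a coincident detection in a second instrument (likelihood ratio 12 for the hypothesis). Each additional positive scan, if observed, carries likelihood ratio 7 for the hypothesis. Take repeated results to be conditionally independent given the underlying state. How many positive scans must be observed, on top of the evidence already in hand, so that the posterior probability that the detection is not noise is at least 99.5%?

4

Prior odds = (1/150)/(149/150) = 1/149.
Combined Bayes factor of the evidence already in hand = 4.5 × 12 = 54.
Odds after that evidence = (1/149) × 54 = 54/149.
Target odds = 0.995/0.005 = 199.
Need 7ⁿ ≥ 199 ÷ (54/149) = 29651/54.
7³ = 343 falls short of 29651/54 but 7⁴ = 2401 reaches it, so n = 4.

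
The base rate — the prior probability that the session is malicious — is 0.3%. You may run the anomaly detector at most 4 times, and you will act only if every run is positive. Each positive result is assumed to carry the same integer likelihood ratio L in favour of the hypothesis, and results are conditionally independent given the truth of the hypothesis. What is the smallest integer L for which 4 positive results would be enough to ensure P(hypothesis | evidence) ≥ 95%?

9

Prior odds = 0.003/0.997 = 3/997.
Target odds = 0.95/0.05 = 19.
Need L⁴ ≥ 19 ÷ (3/997) = 18943/3.
8⁴ = 4096 < 18943/3 ≤ 6561 = 9⁴, so L = 9.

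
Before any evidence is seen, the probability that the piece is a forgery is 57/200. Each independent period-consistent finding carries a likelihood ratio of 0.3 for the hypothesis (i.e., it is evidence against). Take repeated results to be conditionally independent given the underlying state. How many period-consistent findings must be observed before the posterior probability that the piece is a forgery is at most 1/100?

Prior odds = 0.285/0.715 = 57/143.
Likelihood ratio per period-consistent finding = 0.3.
Target odds: 0.01 ÷ 0.99 = 1/99.
Require 0.3ⁿ ≤ 1/99 ÷ (57/143) = 13/513.
0.3³ = 0.027 is still above 13/513 but 0.3⁴ = 0.0081 is at or below it, so n = 4.

4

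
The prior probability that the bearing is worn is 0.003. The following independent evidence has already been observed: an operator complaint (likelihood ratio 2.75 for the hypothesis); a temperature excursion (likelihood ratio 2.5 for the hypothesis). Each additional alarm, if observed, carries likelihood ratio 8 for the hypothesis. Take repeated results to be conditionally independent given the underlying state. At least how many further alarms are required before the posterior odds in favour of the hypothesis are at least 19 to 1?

Prior odds = 0.003/0.997 = 3/997.
Combined Bayes factor of the evidence already in hand = 2.75 × 2.5 = 6.875.
Odds after that evidence = (3/997) × 6.875 = 165/7976.
Target odds = 19.
Need 8ⁿ ≥ 19 ÷ (165/7976) = 151544/165.
8³ = 512 falls short of 151544/165 but 8⁴ = 4096 reaches it, so n = 4.

4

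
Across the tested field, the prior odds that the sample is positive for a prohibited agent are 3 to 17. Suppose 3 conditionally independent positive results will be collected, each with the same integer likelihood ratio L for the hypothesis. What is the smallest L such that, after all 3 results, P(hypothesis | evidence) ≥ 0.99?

Prior odds = 3/17.
Target odds = 0.99/0.01 = 99.
Need L³ ≥ 99 ÷ (3/17) = 561.
8³ = 512 < 561 ≤ 729 = 9³, so L = 9.

9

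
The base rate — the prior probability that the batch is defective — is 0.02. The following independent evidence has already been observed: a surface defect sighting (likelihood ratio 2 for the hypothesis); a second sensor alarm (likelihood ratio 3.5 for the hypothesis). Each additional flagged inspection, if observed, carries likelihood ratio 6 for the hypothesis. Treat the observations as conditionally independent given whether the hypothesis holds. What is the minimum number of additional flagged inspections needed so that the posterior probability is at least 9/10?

3

Prior odds = 0.02/0.98 = 1/49.
Combined Bayes factor of the evidence already in hand = 2 × 3.5 = 7.
Odds after that evidence = (1/49) × 7 = 1/7.
Target odds = 0.9/0.1 = 9.
Need 6ⁿ ≥ 9 ÷ (1/7) = 63.
6² = 36 falls short of 63 but 6³ = 216 reaches it, so n = 3.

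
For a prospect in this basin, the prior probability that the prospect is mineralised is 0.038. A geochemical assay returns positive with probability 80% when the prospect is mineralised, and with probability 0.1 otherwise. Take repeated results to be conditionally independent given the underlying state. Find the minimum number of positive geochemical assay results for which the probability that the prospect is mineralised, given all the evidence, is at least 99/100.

Prior odds: 0.038 ÷ 0.962 = 19/481.
Likelihood ratio of a positive result = 0.8/0.1 = 8.
Target odds: 0.99 ÷ 0.01 = 99.
Require 8ⁿ ≥ 99 ÷ (19/481) = 47619/19.
8³ = 512 falls short of 47619/19 but 8⁴ = 4096 reaches it, so n = 4.

4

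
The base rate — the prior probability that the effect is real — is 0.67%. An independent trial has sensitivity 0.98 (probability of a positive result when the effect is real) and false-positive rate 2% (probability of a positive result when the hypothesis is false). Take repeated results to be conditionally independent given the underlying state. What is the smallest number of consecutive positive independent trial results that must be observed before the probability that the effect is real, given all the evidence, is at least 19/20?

3

Prior odds = 0.0067/0.9933 = 67/9933.
Likelihood ratio of a positive result = 0.98/0.02 = 49.
Target posterior odds = 0.95/0.05 = 19.
Need (67/9933) × 49ⁿ ≥ 19, i.e. 49ⁿ ≥ 188727/67.
49² = 2401 falls short of 188727/67 but 49³ = 117649 reaches it, so n = 3.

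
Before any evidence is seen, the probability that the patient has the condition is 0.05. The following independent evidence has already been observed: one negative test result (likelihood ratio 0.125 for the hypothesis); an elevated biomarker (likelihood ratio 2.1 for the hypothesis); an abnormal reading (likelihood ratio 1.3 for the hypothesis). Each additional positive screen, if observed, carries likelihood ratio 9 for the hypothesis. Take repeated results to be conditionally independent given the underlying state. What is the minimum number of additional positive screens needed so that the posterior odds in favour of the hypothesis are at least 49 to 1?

Prior odds = 0.05/0.95 = 1/19.
Combined Bayes factor of the evidence already in hand = 0.125 × 2.1 × 1.3 = 0.34125.
Odds after that evidence = (1/19) × 0.34125 = 273/15200.
Target odds = 49.
Need 9ⁿ ≥ 49 ÷ (273/15200) = 106400/39.
9³ = 729 falls short of 106400/39 but 9⁴ = 6561 reaches it, so n = 4.

4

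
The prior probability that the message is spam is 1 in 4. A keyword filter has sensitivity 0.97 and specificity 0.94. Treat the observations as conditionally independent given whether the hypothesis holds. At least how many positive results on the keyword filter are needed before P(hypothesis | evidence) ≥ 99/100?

3

Prior odds: 0.25 ÷ 0.75 = 1/3.
False-positive rate = 1 − 0.94 = 0.06; likelihood ratio of a positive = 0.97/0.06 = 97/6.
Target posterior odds = 0.99/0.01 = 99.
Require (97/6)ⁿ ≥ 99 ÷ (1/3) = 297.
(97/6)² = 9409/36 falls short of 297 but (97/6)³ = 912673/216 reaches it, so n = 3.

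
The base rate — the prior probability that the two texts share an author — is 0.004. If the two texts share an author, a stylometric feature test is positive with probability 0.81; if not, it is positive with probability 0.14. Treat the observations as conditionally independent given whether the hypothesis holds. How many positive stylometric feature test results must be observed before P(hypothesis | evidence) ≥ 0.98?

6

Prior odds = 0.004/0.996 = 1/249.
Likelihood ratio of a positive = 0.81/0.14 = 81/14.
Target posterior odds = 0.98/0.02 = 49.
Need (1/249) × (81/14)ⁿ ≥ 49, i.e. (81/14)ⁿ ≥ 12201.
(81/14)⁵ ≈6483.13 falls short of 12201 but (81/14)⁶ ≈37509.6 reaches it, so n = 6.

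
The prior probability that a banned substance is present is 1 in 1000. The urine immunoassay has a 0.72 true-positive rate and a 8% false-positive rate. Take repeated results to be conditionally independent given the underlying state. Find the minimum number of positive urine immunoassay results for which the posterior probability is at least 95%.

Prior odds = 0.001/0.999 = 1/999.
Likelihood ratio of a positive result = 0.72/0.08 = 9.
Target odds: 0.95 ÷ 0.05 = 19.
Require 9ⁿ ≥ 19 ÷ (1/999) = 18981.
9⁴ = 6561 falls short of 18981 but 9⁵ = 59049 reaches it, so n = 5.

5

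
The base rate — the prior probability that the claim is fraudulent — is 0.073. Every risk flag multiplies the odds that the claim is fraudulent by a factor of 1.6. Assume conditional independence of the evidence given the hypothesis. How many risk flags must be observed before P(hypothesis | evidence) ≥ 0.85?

10

Prior odds: 0.073 ÷ 0.927 = 73/927.
Likelihood ratio per risk flag = 1.6.
Target odds: 0.85 ÷ 0.15 = 17/3.
Need (73/927) × 1.6ⁿ ≥ 17/3, i.e. 1.6ⁿ ≥ 5253/73.
1.6⁹ = 134217728/1953125 falls short of 5253/73 but 1.6¹⁰ ≈109.951 reaches it, so n = 10.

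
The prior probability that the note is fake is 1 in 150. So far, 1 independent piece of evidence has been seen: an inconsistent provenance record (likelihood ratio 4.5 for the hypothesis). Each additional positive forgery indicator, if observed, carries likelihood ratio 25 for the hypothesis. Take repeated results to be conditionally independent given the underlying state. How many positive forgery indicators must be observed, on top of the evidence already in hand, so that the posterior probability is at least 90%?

Prior odds = (1/150)/(149/150) = 1/149.
Bayes factor of the evidence already in hand = 4.5.
Odds after that evidence = (1/149) × 4.5 = 9/298.
Target odds = 0.9/0.1 = 9.
Need 25ⁿ ≥ 9 ÷ (9/298) = 298.
25¹ = 25 falls short of 298 but 25² = 625 reaches it, so n = 2.

2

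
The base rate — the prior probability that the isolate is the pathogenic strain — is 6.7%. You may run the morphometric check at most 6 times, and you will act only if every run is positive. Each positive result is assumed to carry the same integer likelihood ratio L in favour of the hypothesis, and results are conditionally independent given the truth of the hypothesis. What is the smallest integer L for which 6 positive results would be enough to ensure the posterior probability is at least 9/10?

Prior odds = 0.067/0.933 = 67/933.
Target odds = 0.9/0.1 = 9.
Need L⁶ ≥ 9 ÷ (67/933) = 8397/67.
2⁶ = 64 < 8397/67 ≤ 729 = 3⁶, so L = 3.

3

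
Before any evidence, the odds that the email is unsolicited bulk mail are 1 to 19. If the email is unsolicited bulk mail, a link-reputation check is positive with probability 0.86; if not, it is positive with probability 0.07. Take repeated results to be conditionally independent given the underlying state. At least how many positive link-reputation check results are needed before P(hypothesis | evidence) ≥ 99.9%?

4

Prior odds = 1/19.
Likelihood ratio of a positive = 0.86/0.07 = 86/7.
Target odds: 0.999 ÷ 0.001 = 999.
Need (1/19) × (86/7)ⁿ ≥ 999, i.e. (86/7)ⁿ ≥ 18981.
(86/7)³ = 636056/343 falls short of 18981 but (86/7)⁴ = 54700816/2401 reaches it, so n = 4.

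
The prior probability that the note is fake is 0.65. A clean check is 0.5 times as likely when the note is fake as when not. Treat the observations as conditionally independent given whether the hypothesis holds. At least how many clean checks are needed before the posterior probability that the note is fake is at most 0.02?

7

Prior odds: 0.65 ÷ 0.35 = 13/7.
Likelihood ratio per clean check = 0.5.
Target odds: 0.02 ÷ 0.98 = 1/49.
Need (13/7) × 0.5ⁿ ≤ 1/49, i.e. 0.5ⁿ ≤ 1/91.
0.5⁶ = 0.015625 is still above 1/91 but 0.5⁷ = 0.0078125 is at or below it, so n = 7.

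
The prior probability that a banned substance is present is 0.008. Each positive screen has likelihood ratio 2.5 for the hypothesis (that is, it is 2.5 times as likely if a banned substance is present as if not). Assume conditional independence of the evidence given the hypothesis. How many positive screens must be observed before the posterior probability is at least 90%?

8

Prior odds = 0.008/0.992 = 1/124.
Likelihood ratio per positive screen = 2.5.
Target odds: 0.9 ÷ 0.1 = 9.
Require 2.5ⁿ ≥ 9 ÷ (1/124) = 1116.
2.5⁷ = 610.3515625 falls short of 1116 but 2.5⁸ = 390625/256 reaches it, so n = 8.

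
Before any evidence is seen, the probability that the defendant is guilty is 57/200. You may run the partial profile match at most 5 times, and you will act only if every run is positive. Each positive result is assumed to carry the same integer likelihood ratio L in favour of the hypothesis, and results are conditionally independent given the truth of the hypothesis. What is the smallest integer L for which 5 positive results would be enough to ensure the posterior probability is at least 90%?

Prior odds = 0.285/0.715 = 57/143.
Target odds = 0.9/0.1 = 9.
Need L⁵ ≥ 9 ÷ (57/143) = 429/19.
1⁵ = 1 < 429/19 ≤ 32 = 2⁵, so L = 2.

2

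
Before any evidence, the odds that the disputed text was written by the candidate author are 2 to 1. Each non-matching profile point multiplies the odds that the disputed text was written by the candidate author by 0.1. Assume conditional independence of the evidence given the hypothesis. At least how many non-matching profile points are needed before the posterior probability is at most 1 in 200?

3

Prior odds = 2.
Likelihood ratio per non-matching profile point = 0.1.
Target odds: 0.005 ÷ 0.995 = 1/199.
Require 0.1ⁿ ≤ 1/199 ÷ 2 = 1/398.
0.1² = 0.01 is still above 1/398 but 0.1³ = 0.001 is at or below it, so n = 3.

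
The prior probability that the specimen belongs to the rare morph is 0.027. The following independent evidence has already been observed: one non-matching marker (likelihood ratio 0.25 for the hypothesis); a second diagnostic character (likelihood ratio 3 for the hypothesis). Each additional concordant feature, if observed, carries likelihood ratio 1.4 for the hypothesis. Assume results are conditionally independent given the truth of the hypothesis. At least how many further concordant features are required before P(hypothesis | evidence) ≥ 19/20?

21

Prior odds = 0.027/0.973 = 27/973.
Combined Bayes factor of the evidence already in hand = 0.25 × 3 = 0.75.
Odds after that evidence = (27/973) × 0.75 = 81/3892.
Target odds = 0.95/0.05 = 19.
Need 1.4ⁿ ≥ 19 ÷ (81/3892) = 73948/81.
1.4²⁰ ≈836.683 falls short of 73948/81 but 1.4²¹ ≈1171.36 reaches it, so n = 21.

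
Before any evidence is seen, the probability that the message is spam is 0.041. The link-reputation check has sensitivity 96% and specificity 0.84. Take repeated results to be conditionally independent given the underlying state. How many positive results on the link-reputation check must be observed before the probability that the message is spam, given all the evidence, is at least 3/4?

Prior odds = 0.041/0.959 = 41/959.
False-positive rate = 1 − 0.84 = 0.16; likelihood ratio of a positive = 0.96/0.16 = 6.
Target odds: 0.75 ÷ 0.25 = 3.
Require 6ⁿ ≥ 3 ÷ (41/959) = 2877/41.
6² = 36 falls short of 2877/41 but 6³ = 216 reaches it, so n = 3.

3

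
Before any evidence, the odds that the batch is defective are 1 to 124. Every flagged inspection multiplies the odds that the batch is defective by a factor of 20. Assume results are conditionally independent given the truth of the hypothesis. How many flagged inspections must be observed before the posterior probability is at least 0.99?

Prior odds = 1/124.
Likelihood ratio per flagged inspection = 20.
Target odds: 0.99 ÷ 0.01 = 99.
Require 20ⁿ ≥ 99 ÷ (1/124) = 12276.
20³ = 8000 falls short of 12276 but 20⁴ = 160000 reaches it, so n = 4.

4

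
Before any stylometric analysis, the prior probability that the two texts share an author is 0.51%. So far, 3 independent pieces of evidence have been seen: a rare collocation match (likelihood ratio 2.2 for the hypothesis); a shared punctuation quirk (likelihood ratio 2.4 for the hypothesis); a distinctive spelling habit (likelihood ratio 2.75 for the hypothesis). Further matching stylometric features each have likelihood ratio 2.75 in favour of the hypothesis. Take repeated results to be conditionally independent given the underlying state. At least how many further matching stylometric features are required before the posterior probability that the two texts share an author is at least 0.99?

Prior odds = 0.0051/0.9949 = 51/9949.
Combined Bayes factor of the evidence already in hand = 2.2 × 2.4 × 2.75 = 14.52.
Odds after that evidence = (51/9949) × 14.52 = 18513/248725.
Target odds = 0.99/0.01 = 99.
Need 2.75ⁿ ≥ 99 ÷ (18513/248725) = 248725/187.
2.75⁷ = 19487171/16384 falls short of 248725/187 but 2.75⁸ = 214358881/65536 reaches it, so n = 8.

8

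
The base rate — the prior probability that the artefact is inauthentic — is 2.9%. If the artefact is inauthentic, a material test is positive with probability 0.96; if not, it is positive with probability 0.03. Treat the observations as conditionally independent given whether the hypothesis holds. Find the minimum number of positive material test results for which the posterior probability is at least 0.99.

3

Prior odds = 0.029/0.971 = 29/971.
Likelihood ratio of a positive = 0.96/0.03 = 32.
Target posterior odds = 0.99/0.01 = 99.
Need (29/971) × 32ⁿ ≥ 99, i.e. 32ⁿ ≥ 96129/29.
32² = 1024 falls short of 96129/29 but 32³ = 32768 reaches it, so n = 3.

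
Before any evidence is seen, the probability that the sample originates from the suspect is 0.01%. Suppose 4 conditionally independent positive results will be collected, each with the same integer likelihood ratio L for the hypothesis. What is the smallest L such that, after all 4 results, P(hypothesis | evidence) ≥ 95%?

21

Prior odds = 0.0001/0.9999 = 1/9999.
Target odds = 0.95/0.05 = 19.
Need L⁴ ≥ 19 ÷ (1/9999) = 189981.
20⁴ = 160000 < 189981 ≤ 194481 = 21⁴, so L = 21.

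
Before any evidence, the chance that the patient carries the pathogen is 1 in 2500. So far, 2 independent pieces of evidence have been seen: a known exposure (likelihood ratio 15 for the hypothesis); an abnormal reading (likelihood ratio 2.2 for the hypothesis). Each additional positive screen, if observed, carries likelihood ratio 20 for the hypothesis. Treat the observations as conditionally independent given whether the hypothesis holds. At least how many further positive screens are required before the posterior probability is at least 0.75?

2

Prior odds = 0.0004/0.9996 = 1/2499.
Combined Bayes factor of the evidence already in hand = 15 × 2.2 = 33.
Odds after that evidence = (1/2499) × 33 = 11/833.
Target odds = 0.75/0.25 = 3.
Need 20ⁿ ≥ 3 ÷ (11/833) = 2499/11.
20¹ = 20 falls short of 2499/11 but 20² = 400 reaches it, so n = 2.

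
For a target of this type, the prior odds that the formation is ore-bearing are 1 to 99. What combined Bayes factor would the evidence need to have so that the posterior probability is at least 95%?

Prior odds = 1/99.
Target odds = 0.95/0.05 = 19.
Required Bayes factor = 19 ÷ (1/99) = 1881.

1881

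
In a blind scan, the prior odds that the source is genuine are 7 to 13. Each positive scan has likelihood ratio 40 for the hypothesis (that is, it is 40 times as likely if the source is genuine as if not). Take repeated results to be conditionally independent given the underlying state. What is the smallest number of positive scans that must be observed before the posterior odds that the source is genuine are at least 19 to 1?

Prior odds = 7/13.
Likelihood ratio per positive scan = 40.
Target odds = 19.
Require 40ⁿ ≥ 19 ÷ (7/13) = 247/7.
40¹ = 40, which meets the required 247/7; so n = 1.

1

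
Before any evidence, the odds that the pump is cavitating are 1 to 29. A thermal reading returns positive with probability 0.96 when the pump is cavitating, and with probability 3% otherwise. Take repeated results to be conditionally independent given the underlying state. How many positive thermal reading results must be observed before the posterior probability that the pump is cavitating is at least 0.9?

Prior odds = 1/29.
Likelihood ratio of a positive result = 0.96/0.03 = 32.
Target posterior odds = 0.9/0.1 = 9.
Need (1/29) × 32ⁿ ≥ 9, i.e. 32ⁿ ≥ 261.
32¹ = 32 falls short of 261 but 32² = 1024 reaches it, so n = 2.

2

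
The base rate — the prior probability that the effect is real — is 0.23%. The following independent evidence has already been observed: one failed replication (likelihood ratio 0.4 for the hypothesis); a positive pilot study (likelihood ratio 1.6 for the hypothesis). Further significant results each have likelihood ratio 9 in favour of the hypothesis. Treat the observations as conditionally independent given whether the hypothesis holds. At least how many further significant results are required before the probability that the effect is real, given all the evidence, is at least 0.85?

4

Prior odds = 0.0023/0.9977 = 23/9977.
Combined Bayes factor of the evidence already in hand = 0.4 × 1.6 = 0.64.
Odds after that evidence = (23/9977) × 0.64 = 368/249425.
Target odds = 0.85/0.15 = 17/3.
Need 9ⁿ ≥ 17/3 ÷ (368/249425) = 4240225/1104.
9³ = 729 falls short of 4240225/1104 but 9⁴ = 6561 reaches it, so n = 4.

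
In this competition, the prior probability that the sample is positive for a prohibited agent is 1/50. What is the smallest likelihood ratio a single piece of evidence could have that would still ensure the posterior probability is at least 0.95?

931

Prior odds = 0.02/0.98 = 1/49.
Target odds = 0.95/0.05 = 19.
Required Bayes factor = 19 ÷ (1/49) = 931.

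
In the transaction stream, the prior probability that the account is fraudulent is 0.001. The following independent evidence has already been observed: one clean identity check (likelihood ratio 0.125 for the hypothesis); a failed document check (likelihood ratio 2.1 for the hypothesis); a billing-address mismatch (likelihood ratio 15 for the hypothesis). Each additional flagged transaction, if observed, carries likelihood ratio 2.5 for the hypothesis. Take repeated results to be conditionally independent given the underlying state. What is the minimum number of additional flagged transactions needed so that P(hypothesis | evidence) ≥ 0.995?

12

Prior odds = 0.001/0.999 = 1/999.
Combined Bayes factor of the evidence already in hand = 0.125 × 2.1 × 15 = 3.9375.
Odds after that evidence = (1/999) × 3.9375 = 7/1776.
Target odds = 0.995/0.005 = 199.
Need 2.5ⁿ ≥ 199 ÷ (7/1776) = 353424/7.
2.5¹¹ = 48828125/2048 falls short of 353424/7 but 2.5¹² = 244140625/4096 reaches it, so n = 12.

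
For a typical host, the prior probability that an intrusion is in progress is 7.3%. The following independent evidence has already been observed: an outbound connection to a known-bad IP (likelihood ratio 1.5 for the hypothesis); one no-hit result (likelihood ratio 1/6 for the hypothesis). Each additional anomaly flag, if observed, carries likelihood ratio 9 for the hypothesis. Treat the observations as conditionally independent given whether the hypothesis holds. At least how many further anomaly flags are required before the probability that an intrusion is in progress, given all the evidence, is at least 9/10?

Prior odds = 0.073/0.927 = 73/927.
Combined Bayes factor of the evidence already in hand = 1.5 × (1/6) = 0.25.
Odds after that evidence = (73/927) × 0.25 = 73/3708.
Target odds = 0.9/0.1 = 9.
Need 9ⁿ ≥ 9 ÷ (73/3708) = 33372/73.
9² = 81 falls short of 33372/73 but 9³ = 729 reaches it, so n = 3.

3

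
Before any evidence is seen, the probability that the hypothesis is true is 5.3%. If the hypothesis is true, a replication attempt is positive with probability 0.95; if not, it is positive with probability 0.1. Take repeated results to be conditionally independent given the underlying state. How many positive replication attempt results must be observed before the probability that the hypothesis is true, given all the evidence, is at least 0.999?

Prior odds = 0.053/0.947 = 53/947.
Likelihood ratio of a positive = 0.95/0.1 = 9.5.
Target posterior odds = 0.999/0.001 = 999.
Need (53/947) × 9.5ⁿ ≥ 999, i.e. 9.5ⁿ ≥ 946053/53.
9.5⁴ = 8145.0625 falls short of 946053/53 but 9.5⁵ = 77378.09375 reaches it, so n = 5.

5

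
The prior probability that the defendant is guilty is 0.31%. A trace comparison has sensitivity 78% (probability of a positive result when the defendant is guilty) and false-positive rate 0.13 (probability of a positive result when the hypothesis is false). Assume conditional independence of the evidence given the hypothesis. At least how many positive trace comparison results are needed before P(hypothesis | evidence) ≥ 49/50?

Prior odds: 0.0031 ÷ 0.9969 = 31/9969.
Likelihood ratio of a positive result = 0.78/0.13 = 6.
Target posterior odds = 0.98/0.02 = 49.
Need (31/9969) × 6ⁿ ≥ 49, i.e. 6ⁿ ≥ 488481/31.
6⁵ = 7776 falls short of 488481/31 but 6⁶ = 46656 reaches it, so n = 6.

6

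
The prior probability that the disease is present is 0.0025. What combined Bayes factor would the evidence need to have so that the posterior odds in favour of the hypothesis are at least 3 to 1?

1197

Prior odds = 0.0025/0.9975 = 1/399.
Target odds = 3.
Required Bayes factor = 3 ÷ (1/399) = 1197.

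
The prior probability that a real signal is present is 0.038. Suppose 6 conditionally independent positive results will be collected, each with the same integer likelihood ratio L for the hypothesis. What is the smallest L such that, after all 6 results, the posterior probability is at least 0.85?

Prior odds = 0.038/0.962 = 19/481.
Target odds = 0.85/0.15 = 17/3.
Need L⁶ ≥ 17/3 ÷ (19/481) = 8177/57.
2⁶ = 64 < 8177/57 ≤ 729 = 3⁶, so L = 3.

3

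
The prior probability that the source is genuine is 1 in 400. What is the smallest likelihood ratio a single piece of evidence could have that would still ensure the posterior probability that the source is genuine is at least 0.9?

Prior odds = 0.0025/0.9975 = 1/399.
Target odds = 0.9/0.1 = 9.
Required Bayes factor = 9 ÷ (1/399) = 3591.

3591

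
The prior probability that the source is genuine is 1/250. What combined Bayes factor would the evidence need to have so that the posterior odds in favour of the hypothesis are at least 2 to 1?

Prior odds = 0.004/0.996 = 1/249.
Target odds = 2.
Required Bayes factor = 2 ÷ (1/249) = 498.

498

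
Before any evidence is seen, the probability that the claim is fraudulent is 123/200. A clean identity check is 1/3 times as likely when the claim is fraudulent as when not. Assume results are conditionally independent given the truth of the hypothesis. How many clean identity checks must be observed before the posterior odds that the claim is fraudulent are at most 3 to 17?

3

Prior odds = 0.615/0.385 = 123/77.
Likelihood ratio per clean identity check = 1/3.
Target odds = 3/17.
Require (1/3)ⁿ ≤ 3/17 ÷ (123/77) = 77/697.
(1/3)² = 1/9 is still above 77/697 but (1/3)³ = 1/27 is at or below it, so n = 3.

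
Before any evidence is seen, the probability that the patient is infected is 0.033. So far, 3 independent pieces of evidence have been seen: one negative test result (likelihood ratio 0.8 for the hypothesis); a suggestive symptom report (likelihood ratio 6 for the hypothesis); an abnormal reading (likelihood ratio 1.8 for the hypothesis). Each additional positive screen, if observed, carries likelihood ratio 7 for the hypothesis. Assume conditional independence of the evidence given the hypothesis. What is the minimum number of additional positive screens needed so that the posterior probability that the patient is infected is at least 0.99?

Prior odds = 0.033/0.967 = 33/967.
Combined Bayes factor of the evidence already in hand = 0.8 × 6 × 1.8 = 8.64.
Odds after that evidence = (33/967) × 8.64 = 7128/24175.
Target odds = 0.99/0.01 = 99.
Need 7ⁿ ≥ 99 ÷ (7128/24175) = 24175/72.
7² = 49 falls short of 24175/72 but 7³ = 343 reaches it, so n = 3.

3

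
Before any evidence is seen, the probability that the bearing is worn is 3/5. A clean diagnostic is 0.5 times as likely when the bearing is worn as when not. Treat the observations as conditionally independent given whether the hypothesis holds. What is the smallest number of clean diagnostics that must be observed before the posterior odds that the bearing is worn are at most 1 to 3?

Prior odds = 0.6/0.4 = 1.5.
Likelihood ratio per clean diagnostic = 0.5.
Target odds = 1/3.
Need 1.5 × 0.5ⁿ ≤ 1/3, i.e. 0.5ⁿ ≤ 2/9.
0.5² = 0.25 is still above 2/9 but 0.5³ = 0.125 is at or below it, so n = 3.

3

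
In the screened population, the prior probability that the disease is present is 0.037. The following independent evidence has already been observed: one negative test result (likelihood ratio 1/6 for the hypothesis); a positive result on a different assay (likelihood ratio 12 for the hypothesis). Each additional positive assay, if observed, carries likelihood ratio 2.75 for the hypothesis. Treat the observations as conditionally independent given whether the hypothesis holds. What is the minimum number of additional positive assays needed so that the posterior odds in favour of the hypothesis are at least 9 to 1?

5

Prior odds = 0.037/0.963 = 37/963.
Combined Bayes factor of the evidence already in hand = (1/6) × 12 = 2.
Odds after that evidence = (37/963) × 2 = 74/963.
Target odds = 9.
Need 2.75ⁿ ≥ 9 ÷ (74/963) = 8667/74.
2.75⁴ = 57.19140625 falls short of 8667/74 but 2.75⁵ = 161051/1024 reaches it, so n = 5.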